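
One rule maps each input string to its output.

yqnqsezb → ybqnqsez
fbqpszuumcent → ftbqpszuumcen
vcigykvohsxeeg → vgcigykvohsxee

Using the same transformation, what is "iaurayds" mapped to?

In each case the input is transformed by: swap the first and last characters, then move the last character to the front.
Working it through for "iaurayds": intermediate "sauraydi", final "isaurayd".

isaurayd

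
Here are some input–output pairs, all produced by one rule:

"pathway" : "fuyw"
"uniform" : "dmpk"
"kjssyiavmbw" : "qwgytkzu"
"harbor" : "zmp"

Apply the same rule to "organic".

ylga

Each output is the input with this applied: delete the first 3 characters, then shift every letter 2 places backward in the alphabet (wrapping around).
For "organic", step one produces "anic"; step two turns that into "ylga".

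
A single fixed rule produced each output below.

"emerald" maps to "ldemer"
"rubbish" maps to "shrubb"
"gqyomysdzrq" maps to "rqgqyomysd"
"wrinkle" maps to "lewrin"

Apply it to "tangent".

nttang

Each output is the input with this applied: move the last 2 characters to the front (rotate right by 2), then delete the last character.
Applying both steps to "tangent": "nttange", then "nttang".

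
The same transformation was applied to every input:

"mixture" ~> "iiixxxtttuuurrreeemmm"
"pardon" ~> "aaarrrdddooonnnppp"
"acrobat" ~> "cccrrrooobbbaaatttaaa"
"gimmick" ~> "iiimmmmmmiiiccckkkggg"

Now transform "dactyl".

aaaccctttyyylllddd

Looking at the pairs, the operation is to repeat every character 3 times, then move the first 3 characters to the end (rotate left by 3).
Applying both steps to "dactyl": "dddaaaccctttyyylll", then "aaaccctttyyylllddd".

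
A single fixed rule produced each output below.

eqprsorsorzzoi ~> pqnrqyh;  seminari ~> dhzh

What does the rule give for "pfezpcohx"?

eybg

In each case the input is transformed by: shift every letter 1 place backward in the alphabet (wrapping around), then keep every other character starting from the second (positions 2nd, 4th, 6th, ...).
"pfezpcohx" → "oedyobngw" → "eybg".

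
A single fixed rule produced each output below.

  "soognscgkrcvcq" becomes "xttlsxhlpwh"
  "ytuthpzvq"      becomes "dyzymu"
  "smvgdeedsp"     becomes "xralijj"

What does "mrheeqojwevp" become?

The rule is to shift every letter 5 places forward in the alphabet (wrapping around), then delete the last 3 characters.
On "mrheeqojwevp": the first step gives "rwmjjvtobjau", and the second then gives "rwmjjvtob".

rwmjjvtob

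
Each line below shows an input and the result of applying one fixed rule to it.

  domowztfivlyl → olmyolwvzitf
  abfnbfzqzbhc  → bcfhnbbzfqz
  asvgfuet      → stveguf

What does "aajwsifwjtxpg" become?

agjpwxstijfw

Each output is the input with this applied: delete the first character, then take characters alternately from the front and the back (1st, last, 2nd, 2nd-last, ...).
Applying both steps to "aajwsifwjtxpg": "ajwsifwjtxpg", then "agjpwxstijfw".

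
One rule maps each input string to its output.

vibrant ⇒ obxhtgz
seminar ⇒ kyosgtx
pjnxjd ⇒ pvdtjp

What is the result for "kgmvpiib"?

mqbsovho

Rule — swap each adjacent pair of characters (1↔2, 3↔4, ...), then shift every letter 6 places forward in the alphabet (wrapping around).
"kgmvpiib" → "gkvmipbi" → "mqbsovho".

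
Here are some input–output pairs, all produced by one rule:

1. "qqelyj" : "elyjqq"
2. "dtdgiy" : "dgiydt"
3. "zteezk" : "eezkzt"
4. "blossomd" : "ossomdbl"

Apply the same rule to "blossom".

ossombl

The rule is to move the first 2 characters to the end (rotate left by 2).
Applying that to "blossom" gives "ossombl".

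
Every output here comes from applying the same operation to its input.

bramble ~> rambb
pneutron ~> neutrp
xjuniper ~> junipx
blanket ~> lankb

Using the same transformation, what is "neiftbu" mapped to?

Looking at the pairs, the operation is to delete the last 2 characters, then move the first character to the end.
"neiftbu" → "neift" → "eiftn".

eiftn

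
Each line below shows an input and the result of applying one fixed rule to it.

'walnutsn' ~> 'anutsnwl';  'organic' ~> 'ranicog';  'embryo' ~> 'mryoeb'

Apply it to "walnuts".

The pattern: move the first 2 characters to the end (rotate left by 2), then swap the first and last characters.
For "walnuts", step one produces "lnutswa"; step two turns that into "anutswl".
(Check on "embryo": → "bryoem" → "mryoeb" ✓)

anutswl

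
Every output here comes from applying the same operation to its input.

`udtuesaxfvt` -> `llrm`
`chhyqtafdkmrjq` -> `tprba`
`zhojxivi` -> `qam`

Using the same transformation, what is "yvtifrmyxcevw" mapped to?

What's happening: shift every letter 9 places backward in the alphabet (wrapping around), then keep one character in every 3, starting at position 1 (positions 1st, 4th, 7th, ...).
"yvtifrmyxcevw" → "pmkzwidpotvmn" → "pzdtn".

pzdtn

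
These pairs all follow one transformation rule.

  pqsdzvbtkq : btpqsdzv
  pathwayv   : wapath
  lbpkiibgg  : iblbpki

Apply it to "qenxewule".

wuqenxe

The pattern: delete the last 2 characters, then move the last 2 characters to the front (rotate right by 2).
Applying both steps to "qenxewule": "qenxewu", then "wuqenxe".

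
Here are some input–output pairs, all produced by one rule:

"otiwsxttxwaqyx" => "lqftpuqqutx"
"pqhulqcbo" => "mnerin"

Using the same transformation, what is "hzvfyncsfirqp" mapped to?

Each output is the input with this applied: delete the last 3 characters, then shift every letter 3 places backward in the alphabet (wrapping around).
"hzvfyncsfirqp" → "ewscvkzpcf".

ewscvkzpcf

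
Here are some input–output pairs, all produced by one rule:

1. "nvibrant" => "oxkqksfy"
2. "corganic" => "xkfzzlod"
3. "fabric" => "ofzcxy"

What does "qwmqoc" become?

nlzntj

What's happening: swap the front and back halves of the string, then shift every letter 3 places backward in the alphabet (wrapping around).
Working it through for "qwmqoc": intermediate "qocqwm", final "nlzntj".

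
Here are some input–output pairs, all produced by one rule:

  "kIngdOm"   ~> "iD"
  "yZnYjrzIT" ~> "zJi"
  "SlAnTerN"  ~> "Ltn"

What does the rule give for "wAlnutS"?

aU

What's happening: keep one character in every 3, starting at position 2 (positions 2nd, 5th, 8th, ...), then flip the case of every letter.
Starting from "wAlnutS": after the first operation, "Au"; after the second, "aU".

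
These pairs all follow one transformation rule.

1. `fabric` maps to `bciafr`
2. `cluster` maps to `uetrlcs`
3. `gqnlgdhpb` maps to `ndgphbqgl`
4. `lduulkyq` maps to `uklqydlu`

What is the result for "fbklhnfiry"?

The rule is to swap each adjacent pair of characters (1↔2, 3↔4, ...), then move the first 3 characters to the end (rotate left by 3).
Applying that to "fbklhnfiry" gives "knhifyrbfl".

knhifyrbfl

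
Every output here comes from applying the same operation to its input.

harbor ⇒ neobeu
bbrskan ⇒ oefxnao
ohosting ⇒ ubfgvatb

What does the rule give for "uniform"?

avsbezh

The rule is to shift every letter 13 places forward in the alphabet (wrapping around) — i.e. ROT13, then move the first character to the end.
Applying both steps to "uniform": "havsbez", then "avsbezh".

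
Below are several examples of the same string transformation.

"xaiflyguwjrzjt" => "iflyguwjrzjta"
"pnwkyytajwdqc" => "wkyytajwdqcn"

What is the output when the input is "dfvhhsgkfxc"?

vhhsgkfxcf

Rule — delete the first character, then move the first character to the end.
Applying both steps to "dfvhhsgkfxc": "fvhhsgkfxc", then "vhhsgkfxcf".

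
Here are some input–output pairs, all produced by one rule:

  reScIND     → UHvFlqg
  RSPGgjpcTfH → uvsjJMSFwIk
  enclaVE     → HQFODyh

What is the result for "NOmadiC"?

qrPDGLf

The pattern: flip the case of every letter, then shift every letter 3 places forward in the alphabet (wrapping around).
On "NOmadiC" that produces "qrPDGLf".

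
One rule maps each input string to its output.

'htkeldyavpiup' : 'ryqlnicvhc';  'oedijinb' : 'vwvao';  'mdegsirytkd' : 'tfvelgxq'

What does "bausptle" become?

fcgyr

What's happening: shift every letter 13 places forward in the alphabet (wrapping around) — i.e. ROT13, then delete the first 3 characters.
So "bausptle" becomes "fcgyr".
(Check on "oedijinb": → "brqvwvao" → "vwvao" ✓)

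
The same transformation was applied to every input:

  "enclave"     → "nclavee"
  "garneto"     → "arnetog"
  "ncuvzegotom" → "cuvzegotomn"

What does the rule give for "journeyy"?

Rule — move the first character to the end.
Applying that to "journeyy" gives "ourneyyj".

ourneyyj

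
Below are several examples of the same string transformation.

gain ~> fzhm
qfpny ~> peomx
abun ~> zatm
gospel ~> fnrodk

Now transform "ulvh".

In each case the input is transformed by: shift every letter 1 place backward in the alphabet (wrapping around).
Applying that to "ulvh" gives "tkug".

tkug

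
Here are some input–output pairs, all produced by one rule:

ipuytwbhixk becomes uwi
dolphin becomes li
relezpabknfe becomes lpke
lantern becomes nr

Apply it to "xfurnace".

ua

The rule is to keep one character in every 3, starting at position 3 (positions 3rd, 6th, 9th, ...).
For "xfurnace" the result is "ua".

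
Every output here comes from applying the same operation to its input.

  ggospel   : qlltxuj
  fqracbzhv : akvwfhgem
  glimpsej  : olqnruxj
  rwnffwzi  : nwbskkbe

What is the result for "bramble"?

jgwfrgq

In each case the input is transformed by: shift every letter 5 places forward in the alphabet (wrapping around), then move the last character to the front.
"bramble" → "gwfrgqj" → "jgwfrgq".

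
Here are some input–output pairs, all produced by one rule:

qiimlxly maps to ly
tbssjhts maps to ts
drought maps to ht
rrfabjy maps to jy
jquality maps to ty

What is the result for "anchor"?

or

What's happening: keep only the last 2 characters.
For "anchor" the result is "or".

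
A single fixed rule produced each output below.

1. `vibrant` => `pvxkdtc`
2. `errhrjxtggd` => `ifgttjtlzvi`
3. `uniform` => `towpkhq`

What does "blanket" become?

The pattern: shift every letter 2 places forward in the alphabet (wrapping around), then move the last 2 characters to the front (rotate right by 2).
Doing the same to "blanket": "gvdncpm".
(Check on "errhrjxtggd": → "gttjtlzviif" → "ifgttjtlzvi" ✓)

gvdncpm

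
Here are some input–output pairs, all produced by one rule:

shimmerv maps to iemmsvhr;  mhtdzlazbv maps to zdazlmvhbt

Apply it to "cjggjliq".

The rule is to take characters alternately from the front and the back (1st, last, 2nd, 2nd-last, ...), then swap the front and back halves of the string.
"cjggjliq" → "cqjiglgj" → "glgjcqji".

glgjcqji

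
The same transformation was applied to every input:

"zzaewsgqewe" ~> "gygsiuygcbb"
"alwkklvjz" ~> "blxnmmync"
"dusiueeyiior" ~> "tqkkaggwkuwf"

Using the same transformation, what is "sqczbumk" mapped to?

The transformation: shift every letter 2 places forward in the alphabet (wrapping around), then reverse the string.
So "sqczbumk" becomes "mowdbesu".

mowdbesu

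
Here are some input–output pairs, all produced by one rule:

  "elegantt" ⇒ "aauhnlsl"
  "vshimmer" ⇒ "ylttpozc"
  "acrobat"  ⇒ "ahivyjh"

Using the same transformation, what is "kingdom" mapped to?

tvknupr

Each output is the input with this applied: shift every letter 7 places forward in the alphabet (wrapping around), then reverse the string.
"kingdom" → "tvknupr".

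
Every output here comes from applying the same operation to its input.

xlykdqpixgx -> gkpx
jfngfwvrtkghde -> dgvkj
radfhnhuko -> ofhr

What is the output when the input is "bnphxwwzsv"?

Rule — keep one character in every 3, starting at position 1 (positions 1st, 4th, 7th, ...), then swap the first and last characters.
"bnphxwwzsv" → "bhwv" → "vhwb".

vhwb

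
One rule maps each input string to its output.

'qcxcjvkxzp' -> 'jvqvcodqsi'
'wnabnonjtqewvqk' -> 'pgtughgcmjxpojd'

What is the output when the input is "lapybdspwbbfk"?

etiruwlipuuyd

The transformation: shift every letter 7 places backward in the alphabet (wrapping around).
On "lapybdspwbbfk" that produces "etiruwlipuuyd".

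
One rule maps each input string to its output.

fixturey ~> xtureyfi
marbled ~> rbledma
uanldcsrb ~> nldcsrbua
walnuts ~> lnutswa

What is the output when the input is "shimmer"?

Rule — move the first 2 characters to the end (rotate left by 2).
So "shimmer" becomes "immersh".

immersh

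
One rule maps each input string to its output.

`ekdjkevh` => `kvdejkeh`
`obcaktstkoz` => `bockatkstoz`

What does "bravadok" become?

The transformation: take characters alternately from the front and the back (1st, last, 2nd, 2nd-last, ...), then move the first 2 characters to the end (rotate left by 2).
Applying both steps to "bravadok": "bkroadva", then "roadvabk".
(Check on "ekdjkevh": → "ehkvdejk" → "kvdejkeh" ✓)

roadvabk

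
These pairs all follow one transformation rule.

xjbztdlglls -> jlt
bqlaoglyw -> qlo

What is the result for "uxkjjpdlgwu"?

The rule is to take characters alternately from the front and the back (1st, last, 2nd, 2nd-last, ...), then keep one character in every 3, starting at position 3 (positions 3rd, 6th, 9th, ...).
Applying both steps to "uxkjjpdlgwu": "uuxwkgjljdp", then "xgj".

xgj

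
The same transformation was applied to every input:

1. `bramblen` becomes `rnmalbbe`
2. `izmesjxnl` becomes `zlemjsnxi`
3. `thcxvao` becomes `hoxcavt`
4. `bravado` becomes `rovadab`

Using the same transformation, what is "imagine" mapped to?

The pattern: swap the first and last characters, then swap each adjacent pair of characters (1↔2, 3↔4, ...).
"imagine" → "emagini" → "meganii".

meganii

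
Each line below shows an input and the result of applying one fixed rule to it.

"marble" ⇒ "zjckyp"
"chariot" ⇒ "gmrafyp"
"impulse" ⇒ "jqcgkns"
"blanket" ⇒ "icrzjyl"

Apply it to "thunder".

Looking at the pairs, the operation is to shift every letter 2 places backward in the alphabet (wrapping around), then move the last 3 characters to the front (rotate right by 3).
So "thunder" becomes "bcprfsl".

bcprfsl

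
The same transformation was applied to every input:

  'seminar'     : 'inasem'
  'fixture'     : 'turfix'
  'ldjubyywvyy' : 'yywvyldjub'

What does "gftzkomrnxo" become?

omrnxgftzk

What's happening: delete the last character, then swap the front and back halves of the string.
So "gftzkomrnxo" becomes "omrnxgftzk".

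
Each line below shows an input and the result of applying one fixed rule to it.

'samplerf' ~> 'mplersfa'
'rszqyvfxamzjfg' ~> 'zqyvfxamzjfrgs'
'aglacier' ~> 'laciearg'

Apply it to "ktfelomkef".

felomkekft

Rule — swap the first and last characters, then move the first 2 characters to the end (rotate left by 2).
Doing the same to "ktfelomkef": "felomkekft".
(Check on "samplerf": → "famplers" → "mplersfa" ✓)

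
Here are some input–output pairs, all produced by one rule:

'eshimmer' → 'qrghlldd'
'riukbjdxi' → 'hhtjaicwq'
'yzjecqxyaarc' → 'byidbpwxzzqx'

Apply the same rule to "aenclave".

What's happening: swap the first and last characters, then shift every letter 1 place backward in the alphabet (wrapping around).
"aenclave" → "eenclava" → "ddmbkzuz".
(Check on "yzjecqxyaarc": → "czjecqxyaary" → "byidbpwxzzqx" ✓)

ddmbkzuz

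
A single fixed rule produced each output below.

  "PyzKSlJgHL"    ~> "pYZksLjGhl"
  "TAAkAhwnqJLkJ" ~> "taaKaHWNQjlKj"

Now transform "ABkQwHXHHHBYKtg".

In each case the input is transformed by: flip the case of every letter.
On "ABkQwHXHHHBYKtg" that produces "abKqWhxhhhbykTG".

abKqWhxhhhbykTG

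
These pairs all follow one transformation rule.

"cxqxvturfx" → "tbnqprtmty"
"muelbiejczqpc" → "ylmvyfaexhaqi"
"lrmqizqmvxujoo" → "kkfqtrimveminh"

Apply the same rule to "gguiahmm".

iidweqcc

What's happening: shift every letter 4 places backward in the alphabet (wrapping around), then reverse the string.
"gguiahmm" → "ccqewdii" → "iidweqcc".
(Check on "muelbiejczqpc": → "iqahxeafyvmly" → "ylmvyfaexhaqi" ✓)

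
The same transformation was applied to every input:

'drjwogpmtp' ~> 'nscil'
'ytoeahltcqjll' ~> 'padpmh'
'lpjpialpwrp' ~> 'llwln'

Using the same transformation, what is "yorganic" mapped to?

kcjy

Looking at the pairs, the operation is to shift every letter 4 places backward in the alphabet (wrapping around), then keep every other character starting from the second (positions 2nd, 4th, 6th, ...).
On "yorganic": the first step gives "ukncwjey", and the second then gives "kcjy".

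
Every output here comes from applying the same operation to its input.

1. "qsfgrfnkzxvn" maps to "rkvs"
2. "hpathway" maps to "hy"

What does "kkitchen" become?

cn

Rule — move the first 2 characters to the end (rotate left by 2), then keep one character in every 3, starting at position 3 (positions 3rd, 6th, 9th, ...).
Applying that to "kkitchen" gives "cn".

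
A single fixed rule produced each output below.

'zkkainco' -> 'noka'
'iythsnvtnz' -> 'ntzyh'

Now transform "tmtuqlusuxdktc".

lsxkcmu

Looking at the pairs, the operation is to keep every other character starting from the second (positions 2nd, 4th, 6th, ...), then move the first 2 characters to the end (rotate left by 2).
"tmtuqlusuxdktc" → "mulsxkc" → "lsxkcmu".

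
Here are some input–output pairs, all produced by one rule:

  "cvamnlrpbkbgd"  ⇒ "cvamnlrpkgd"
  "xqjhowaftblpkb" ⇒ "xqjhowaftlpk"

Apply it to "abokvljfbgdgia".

aokvljfgdgia

The transformation: remove every "b".
For "abokvljfbgdgia" the result is "aokvljfgdgia".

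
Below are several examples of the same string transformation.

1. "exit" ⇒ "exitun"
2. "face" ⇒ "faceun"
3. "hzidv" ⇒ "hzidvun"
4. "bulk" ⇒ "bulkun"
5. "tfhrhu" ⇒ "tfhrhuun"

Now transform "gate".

The pattern: append "un".
Doing the same to "gate": "gateun".

gateun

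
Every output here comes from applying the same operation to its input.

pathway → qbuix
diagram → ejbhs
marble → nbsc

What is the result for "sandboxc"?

tboecp

The transformation: shift every letter 1 place forward in the alphabet (wrapping around), then delete the last 2 characters.
For "sandboxc", step one produces "tboecpyd"; step two turns that into "tboecp".
(Check on "diagram": → "ejbhsbn" → "ejbhs" ✓)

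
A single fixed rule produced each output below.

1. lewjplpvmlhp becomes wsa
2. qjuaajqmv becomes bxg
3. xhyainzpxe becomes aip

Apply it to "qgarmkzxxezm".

pkx

In each case the input is transformed by: shift every letter 11 places forward in the alphabet (wrapping around), then keep only the last 3 characters.
For "qgarmkzxxezm", step one produces "brlcxvkiipkx"; step two turns that into "pkx".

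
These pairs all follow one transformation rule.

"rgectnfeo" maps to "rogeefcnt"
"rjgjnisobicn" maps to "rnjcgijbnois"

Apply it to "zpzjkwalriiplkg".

zgpkzljpkiwiarl

In each case the input is transformed by: take characters alternately from the front and the back (1st, last, 2nd, 2nd-last, ...).
Doing the same to "zpzjkwalriiplkg": "zgpkzljpkiwiarl".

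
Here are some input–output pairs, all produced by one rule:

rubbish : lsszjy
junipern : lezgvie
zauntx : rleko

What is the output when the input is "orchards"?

The transformation: delete the first character, then shift every letter 9 places backward in the alphabet (wrapping around).
On "orchards": the first step gives "rchards", and the second then gives "ityriuj".

ityriuj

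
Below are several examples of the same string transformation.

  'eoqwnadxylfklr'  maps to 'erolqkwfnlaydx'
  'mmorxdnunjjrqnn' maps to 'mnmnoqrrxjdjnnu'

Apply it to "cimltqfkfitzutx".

cxitmulzttqiffk

Looking at the pairs, the operation is to take characters alternately from the front and the back (1st, last, 2nd, 2nd-last, ...).
Doing the same to "cimltqfkfitzutx": "cxitmulzttqiffk".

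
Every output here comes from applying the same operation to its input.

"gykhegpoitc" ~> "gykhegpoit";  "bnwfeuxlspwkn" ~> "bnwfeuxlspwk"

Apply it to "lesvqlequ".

lesvqleq

Each output is the input with this applied: delete the last character.
"lesvqlequ" → "lesvqleq".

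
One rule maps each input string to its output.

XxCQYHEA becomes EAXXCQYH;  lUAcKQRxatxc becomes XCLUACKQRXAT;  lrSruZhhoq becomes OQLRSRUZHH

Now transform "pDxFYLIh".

IHPDXFYL

Rule — move the last 2 characters to the front (rotate right by 2), then convert every letter to uppercase.
For "pDxFYLIh", step one produces "IhpDxFYL"; step two turns that into "IHPDXFYL".
(Check on "XxCQYHEA": → "EAXxCQYH" → "EAXXCQYH" ✓)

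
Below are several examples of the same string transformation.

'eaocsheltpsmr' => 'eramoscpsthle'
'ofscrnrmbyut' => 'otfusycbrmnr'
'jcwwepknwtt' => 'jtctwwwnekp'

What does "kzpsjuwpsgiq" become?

kqzipgssjpuw

The transformation: take characters alternately from the front and the back (1st, last, 2nd, 2nd-last, ...).
For "kzpsjuwpsgiq" the result is "kqzipgssjpuw".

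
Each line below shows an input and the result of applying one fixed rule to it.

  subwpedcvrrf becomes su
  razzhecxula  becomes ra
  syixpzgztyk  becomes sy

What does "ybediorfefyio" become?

yb

Each output is the input with this applied: keep only the first 2 characters.
Doing the same to "ybediorfefyio": "yb".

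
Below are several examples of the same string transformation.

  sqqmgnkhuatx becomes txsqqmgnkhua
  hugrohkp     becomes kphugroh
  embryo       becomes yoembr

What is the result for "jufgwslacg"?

cgjufgwsla

The rule is to move the last 2 characters to the front (rotate right by 2).
So "jufgwslacg" becomes "cgjufgwsla".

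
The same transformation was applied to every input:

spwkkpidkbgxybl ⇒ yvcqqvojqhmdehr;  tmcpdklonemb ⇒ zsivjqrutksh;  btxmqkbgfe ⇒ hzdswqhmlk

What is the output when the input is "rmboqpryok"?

In each case the input is transformed by: shift every letter 6 places forward in the alphabet (wrapping around).
Doing the same to "rmboqpryok": "xshuwvxeuq".

xshuwvxeuq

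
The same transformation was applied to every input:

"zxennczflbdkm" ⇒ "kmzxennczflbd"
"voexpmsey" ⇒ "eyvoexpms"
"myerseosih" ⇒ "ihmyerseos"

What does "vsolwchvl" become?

vlvsolwch

What's happening: move the last 2 characters to the front (rotate right by 2).
Doing the same to "vsolwchvl": "vlvsolwch".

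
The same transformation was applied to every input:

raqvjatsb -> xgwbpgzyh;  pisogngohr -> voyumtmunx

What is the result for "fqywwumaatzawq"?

Each output is the input with this applied: shift every letter 6 places forward in the alphabet (wrapping around).
Applying that to "fqywwumaatzawq" gives "lweccasggzfgcw".

lweccasggzfgcw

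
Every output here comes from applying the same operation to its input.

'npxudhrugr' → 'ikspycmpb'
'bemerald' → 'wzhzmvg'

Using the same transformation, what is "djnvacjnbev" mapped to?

yeiqvxeiwz

Looking at the pairs, the operation is to shift every letter 5 places backward in the alphabet (wrapping around), then delete the last character.
Applying both steps to "djnvacjnbev": "yeiqvxeiwzq", then "yeiqvxeiwz".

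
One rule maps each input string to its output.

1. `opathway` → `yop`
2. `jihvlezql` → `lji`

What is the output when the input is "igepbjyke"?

eig

The transformation: move the first 2 characters to the end (rotate left by 2), then keep only the last 3 characters.
"igepbjyke" → "epbjykeig" → "eig".
(Check on "opathway": → "athwayop" → "yop" ✓)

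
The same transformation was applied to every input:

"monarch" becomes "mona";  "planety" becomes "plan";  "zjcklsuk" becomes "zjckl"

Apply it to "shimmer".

What's happening: delete the last 3 characters.
So "shimmer" becomes "shim".

shim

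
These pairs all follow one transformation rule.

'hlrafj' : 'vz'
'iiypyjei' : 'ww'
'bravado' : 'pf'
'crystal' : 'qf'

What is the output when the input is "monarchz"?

ac

What's happening: shift every letter 12 places backward in the alphabet (wrapping around), then keep only the first 2 characters.
For "monarchz" the result is "ac".
(Check on "iiypyjei": → "wwmdmxsw" → "ww" ✓)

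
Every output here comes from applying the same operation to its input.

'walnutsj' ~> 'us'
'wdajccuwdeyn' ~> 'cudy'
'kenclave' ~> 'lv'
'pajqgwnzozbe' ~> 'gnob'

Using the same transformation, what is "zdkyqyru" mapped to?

qr

In each case the input is transformed by: delete the first 3 characters, then keep every other character starting from the second (positions 2nd, 4th, 6th, ...).
Applying both steps to "zdkyqyru": "yqyru", then "qr".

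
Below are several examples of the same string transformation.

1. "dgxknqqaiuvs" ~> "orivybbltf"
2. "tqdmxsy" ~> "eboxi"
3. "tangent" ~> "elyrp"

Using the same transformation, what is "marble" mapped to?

The transformation: shift every letter 11 places forward in the alphabet (wrapping around), then delete the last 2 characters.
"marble" → "xlcm".

xlcm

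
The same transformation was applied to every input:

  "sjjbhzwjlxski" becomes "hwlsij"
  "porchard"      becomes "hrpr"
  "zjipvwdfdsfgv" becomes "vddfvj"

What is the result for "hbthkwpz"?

Rule — move the first 3 characters to the end (rotate left by 3), then keep every other character starting from the second (positions 2nd, 4th, 6th, ...).
Applying both steps to "hbthkwpz": "hkwpzhbt", then "kpht".

kpht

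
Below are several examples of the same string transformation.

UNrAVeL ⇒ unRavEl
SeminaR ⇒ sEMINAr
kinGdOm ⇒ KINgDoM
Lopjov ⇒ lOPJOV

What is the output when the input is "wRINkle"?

Looking at the pairs, the operation is to flip the case of every letter.
On "wRINkle" that produces "WrinKLE".

WrinKLE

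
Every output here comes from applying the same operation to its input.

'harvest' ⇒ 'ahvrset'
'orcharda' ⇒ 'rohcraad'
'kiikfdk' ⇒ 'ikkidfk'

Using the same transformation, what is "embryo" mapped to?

In each case the input is transformed by: swap each adjacent pair of characters (1↔2, 3↔4, ...).
"embryo" → "merboy".

merboy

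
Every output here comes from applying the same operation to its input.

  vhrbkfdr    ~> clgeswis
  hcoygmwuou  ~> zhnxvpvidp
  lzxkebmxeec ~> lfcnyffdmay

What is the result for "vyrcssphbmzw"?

In each case the input is transformed by: move the first 3 characters to the end (rotate left by 3), then shift every letter 1 place forward in the alphabet (wrapping around).
"vyrcssphbmzw" → "cssphbmzwvyr" → "dttqicnaxwzs".

dttqicnaxwzs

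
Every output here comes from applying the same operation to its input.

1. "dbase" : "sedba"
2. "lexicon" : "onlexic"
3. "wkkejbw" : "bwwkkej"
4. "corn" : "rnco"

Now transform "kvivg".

vgkvi

Each output is the input with this applied: move the last 2 characters to the front (rotate right by 2).
On "kvivg" that produces "vgkvi".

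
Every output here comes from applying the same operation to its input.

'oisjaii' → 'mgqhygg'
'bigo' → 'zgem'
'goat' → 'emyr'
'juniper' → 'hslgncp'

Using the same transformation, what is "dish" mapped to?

bgqf

Each output is the input with this applied: shift every letter 2 places backward in the alphabet (wrapping around).
So "dish" becomes "bgqf".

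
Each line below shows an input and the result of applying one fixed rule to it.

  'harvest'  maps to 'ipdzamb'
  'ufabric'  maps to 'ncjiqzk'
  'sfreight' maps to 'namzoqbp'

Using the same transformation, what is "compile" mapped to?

Each output is the input with this applied: shift every letter 8 places forward in the alphabet (wrapping around), then swap each adjacent pair of characters (1↔2, 3↔4, ...).
"compile" → "kwuxqtm" → "wkxutqm".

wkxutqm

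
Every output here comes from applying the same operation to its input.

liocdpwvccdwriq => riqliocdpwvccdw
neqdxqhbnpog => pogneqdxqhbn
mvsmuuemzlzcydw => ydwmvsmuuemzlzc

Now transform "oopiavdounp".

unpoopiavdo

The transformation: move the last 3 characters to the front (rotate right by 3).
On "oopiavdounp" that produces "unpoopiavdo".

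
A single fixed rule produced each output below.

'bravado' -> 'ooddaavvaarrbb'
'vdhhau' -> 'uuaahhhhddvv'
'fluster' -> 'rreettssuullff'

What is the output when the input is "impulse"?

The rule is to reverse the string, then double every character.
Applying both steps to "impulse": "eslupmi", then "eesslluuppmmii".

eesslluuppmmii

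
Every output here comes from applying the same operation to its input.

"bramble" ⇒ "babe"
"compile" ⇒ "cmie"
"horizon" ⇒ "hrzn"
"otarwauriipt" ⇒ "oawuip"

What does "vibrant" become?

Rule — keep every other character starting from the first (positions 1st, 3rd, 5th, ...).
For "vibrant" the result is "vbat".

vbat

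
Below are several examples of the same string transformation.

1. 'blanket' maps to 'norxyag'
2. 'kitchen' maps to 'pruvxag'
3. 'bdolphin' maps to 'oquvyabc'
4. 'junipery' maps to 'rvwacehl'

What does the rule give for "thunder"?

What's happening: sort the characters into alphabetical order, then shift every letter 13 places forward in the alphabet (wrapping around) — i.e. ROT13.
"thunder" → "dehnrtu" → "qruaegh".
(Check on "blanket": → "abeklnt" → "norxyag" ✓)

qruaegh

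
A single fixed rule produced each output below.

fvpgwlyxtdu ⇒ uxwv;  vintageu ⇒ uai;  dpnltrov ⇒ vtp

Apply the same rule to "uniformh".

In each case the input is transformed by: keep one character in every 3, starting at position 2 (positions 2nd, 5th, 8th, ...), then reverse the string.
So "uniformh" becomes "hon".

hon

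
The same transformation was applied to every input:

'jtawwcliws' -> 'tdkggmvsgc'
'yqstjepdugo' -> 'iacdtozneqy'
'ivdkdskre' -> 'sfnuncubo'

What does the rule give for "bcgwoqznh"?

lmqgyajxr

Looking at the pairs, the operation is to shift every letter 10 places forward in the alphabet (wrapping around).
So "bcgwoqznh" becomes "lmqgyajxr".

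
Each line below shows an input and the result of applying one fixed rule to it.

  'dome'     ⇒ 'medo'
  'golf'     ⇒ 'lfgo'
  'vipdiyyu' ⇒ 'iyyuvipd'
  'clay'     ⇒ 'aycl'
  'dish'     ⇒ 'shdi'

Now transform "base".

Rule — swap the front and back halves of the string.
For "base" the result is "seba".

seba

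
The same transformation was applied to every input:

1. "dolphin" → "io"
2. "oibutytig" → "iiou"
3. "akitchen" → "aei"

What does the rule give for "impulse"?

Looking at the pairs, the operation is to sort the characters into alphabetical order, then keep only the vowels.
Starting from "impulse": after the first operation, "eilmpsu"; after the second, "eiu".

eiu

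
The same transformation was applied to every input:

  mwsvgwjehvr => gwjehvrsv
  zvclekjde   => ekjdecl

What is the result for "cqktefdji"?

The pattern: delete the first 2 characters, then move the first 2 characters to the end (rotate left by 2).
Applying both steps to "cqktefdji": "ktefdji", then "efdjikt".

efdjikt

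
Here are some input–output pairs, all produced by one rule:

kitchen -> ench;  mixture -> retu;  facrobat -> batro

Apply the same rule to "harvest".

stve

The pattern: delete the first 3 characters, then move the first 2 characters to the end (rotate left by 2).
Starting from "harvest": after the first operation, "vest"; after the second, "stve".
(Check on "kitchen": → "chen" → "ench" ✓)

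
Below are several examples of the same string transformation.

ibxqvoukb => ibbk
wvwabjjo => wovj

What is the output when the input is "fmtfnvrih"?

Rule — take characters alternately from the front and the back (1st, last, 2nd, 2nd-last, ...), then keep only the first 4 characters.
Applying both steps to "fmtfnvrih": "fhmitrfvn", then "fhmi".

fhmi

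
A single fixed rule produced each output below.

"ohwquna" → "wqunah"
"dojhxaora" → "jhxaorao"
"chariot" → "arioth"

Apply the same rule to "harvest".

In each case the input is transformed by: delete the first character, then move the first character to the end.
"harvest" → "arvest" → "rvesta".

rvesta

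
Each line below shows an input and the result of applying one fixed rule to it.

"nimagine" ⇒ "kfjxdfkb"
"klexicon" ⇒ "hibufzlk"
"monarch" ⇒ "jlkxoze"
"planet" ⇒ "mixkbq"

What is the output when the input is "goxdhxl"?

dluaeui

What's happening: shift every letter 3 places backward in the alphabet (wrapping around).
Applying that to "goxdhxl" gives "dluaeui".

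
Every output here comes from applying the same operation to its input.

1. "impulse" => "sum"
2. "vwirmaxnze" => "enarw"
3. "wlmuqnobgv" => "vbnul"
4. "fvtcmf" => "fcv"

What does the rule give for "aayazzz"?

In each case the input is transformed by: keep every other character starting from the second (positions 2nd, 4th, 6th, ...), then reverse the string.
On "aayazzz": the first step gives "aaz", and the second then gives "zaa".

zaa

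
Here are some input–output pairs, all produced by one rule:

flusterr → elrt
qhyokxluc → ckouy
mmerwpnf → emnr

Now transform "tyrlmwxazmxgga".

What's happening: sort the characters into alphabetical order, then keep every other character starting from the first (positions 1st, 3rd, 5th, ...).
Starting from "tyrlmwxazmxgga": after the first operation, "aagglmmrtwxxyz"; after the second, "aglmtxy".
(Check on "flusterr": → "eflrrstu" → "elrt" ✓)

aglmtxy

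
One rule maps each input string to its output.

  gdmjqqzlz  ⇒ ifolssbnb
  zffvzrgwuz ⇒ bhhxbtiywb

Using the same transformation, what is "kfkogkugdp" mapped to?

What's happening: shift every letter 2 places forward in the alphabet (wrapping around).
On "kfkogkugdp" that produces "mhmqimwifr".

mhmqimwifr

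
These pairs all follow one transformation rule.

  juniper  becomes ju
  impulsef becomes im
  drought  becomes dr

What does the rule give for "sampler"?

The transformation: keep only the first 2 characters.
On "sampler" that produces "sa".

sa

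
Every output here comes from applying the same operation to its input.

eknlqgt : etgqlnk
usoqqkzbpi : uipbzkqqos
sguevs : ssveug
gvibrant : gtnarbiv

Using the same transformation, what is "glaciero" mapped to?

What's happening: reverse the string, then move the last character to the front.
For "glaciero", step one produces "oreicalg"; step two turns that into "goreical".

goreical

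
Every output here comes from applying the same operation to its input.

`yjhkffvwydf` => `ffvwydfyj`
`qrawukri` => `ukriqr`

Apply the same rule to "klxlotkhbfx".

In each case the input is transformed by: move the first 2 characters to the end (rotate left by 2), then delete the first 2 characters.
Working it through for "klxlotkhbfx": intermediate "xlotkhbfxkl", final "otkhbfxkl".

otkhbfxkl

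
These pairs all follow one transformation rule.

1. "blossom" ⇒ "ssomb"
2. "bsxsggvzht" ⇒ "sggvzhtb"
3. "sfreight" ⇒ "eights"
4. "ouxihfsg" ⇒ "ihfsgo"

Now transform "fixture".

Looking at the pairs, the operation is to move the first character to the end, then delete the first 2 characters.
Applying both steps to "fixture": "ixturef", then "turef".

turef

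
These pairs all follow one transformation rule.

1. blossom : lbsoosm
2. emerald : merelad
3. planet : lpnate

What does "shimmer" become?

hsmiemr

What's happening: swap each adjacent pair of characters (1↔2, 3↔4, ...).
"shimmer" → "hsmiemr".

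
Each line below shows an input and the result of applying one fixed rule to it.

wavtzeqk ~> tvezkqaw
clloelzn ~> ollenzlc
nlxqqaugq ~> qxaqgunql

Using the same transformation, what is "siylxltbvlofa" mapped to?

lylxbtlvfosai

Each output is the input with this applied: move the first 2 characters to the end (rotate left by 2), then swap each adjacent pair of characters (1↔2, 3↔4, ...).
Starting from "siylxltbvlofa": after the first operation, "ylxltbvlofasi"; after the second, "lylxbtlvfosai".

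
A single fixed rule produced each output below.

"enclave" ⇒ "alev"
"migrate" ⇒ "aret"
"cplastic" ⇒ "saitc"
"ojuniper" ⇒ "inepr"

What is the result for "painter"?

tnre

Rule — delete the first 3 characters, then swap each adjacent pair of characters (1↔2, 3↔4, ...).
"painter" → "tnre".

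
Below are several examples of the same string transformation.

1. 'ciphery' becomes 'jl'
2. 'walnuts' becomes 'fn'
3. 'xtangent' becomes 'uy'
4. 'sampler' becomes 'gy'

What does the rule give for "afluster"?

In each case the input is transformed by: shift every letter 6 places backward in the alphabet (wrapping around), then keep one character in every 3, starting at position 3 (positions 3rd, 6th, 9th, ...).
Applying both steps to "afluster": "uzfomnyl", then "fn".
(Check on "walnuts": → "qufhonm" → "fn" ✓)

fn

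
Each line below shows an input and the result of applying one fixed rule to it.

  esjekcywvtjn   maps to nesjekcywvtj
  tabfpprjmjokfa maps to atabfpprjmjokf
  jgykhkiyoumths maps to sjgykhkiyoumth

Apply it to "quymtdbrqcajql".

The pattern: move the last character to the front.
Applying that to "quymtdbrqcajql" gives "lquymtdbrqcajq".

lquymtdbrqcajq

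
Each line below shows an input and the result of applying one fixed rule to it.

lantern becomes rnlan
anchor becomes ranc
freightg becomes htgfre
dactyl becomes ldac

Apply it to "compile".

lecom

Rule — move the first 3 characters to the end (rotate left by 3), then delete the first 2 characters.
Starting from "compile": after the first operation, "pilecom"; after the second, "lecom".
(Check on "dactyl": → "tyldac" → "ldac" ✓)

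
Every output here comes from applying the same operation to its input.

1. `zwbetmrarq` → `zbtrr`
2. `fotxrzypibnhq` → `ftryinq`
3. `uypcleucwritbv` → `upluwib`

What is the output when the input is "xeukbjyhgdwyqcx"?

Each output is the input with this applied: keep every other character starting from the first (positions 1st, 3rd, 5th, ...).
So "xeukbjyhgdwyqcx" becomes "xubygwqx".

xubygwqx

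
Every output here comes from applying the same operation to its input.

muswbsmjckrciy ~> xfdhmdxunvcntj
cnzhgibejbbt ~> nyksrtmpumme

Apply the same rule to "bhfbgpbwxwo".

The transformation: shift every letter 11 places forward in the alphabet (wrapping around).
On "bhfbgpbwxwo" that produces "msqmramhihz".

msqmramhihz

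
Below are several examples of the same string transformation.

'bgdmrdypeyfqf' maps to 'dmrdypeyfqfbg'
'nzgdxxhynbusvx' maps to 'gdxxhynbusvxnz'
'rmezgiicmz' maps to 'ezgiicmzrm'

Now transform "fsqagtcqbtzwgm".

qagtcqbtzwgmfs

In each case the input is transformed by: move the first 2 characters to the end (rotate left by 2).
Applying that to "fsqagtcqbtzwgm" gives "qagtcqbtzwgmfs".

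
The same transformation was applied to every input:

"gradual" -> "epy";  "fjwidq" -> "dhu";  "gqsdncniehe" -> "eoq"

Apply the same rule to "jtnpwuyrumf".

hrl

The rule is to shift every letter 2 places backward in the alphabet (wrapping around), then keep only the first 3 characters.
"jtnpwuyrumf" → "hrlnuswpskd" → "hrl".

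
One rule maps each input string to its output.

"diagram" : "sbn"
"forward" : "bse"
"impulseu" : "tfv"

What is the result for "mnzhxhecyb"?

dzc

Rule — shift every letter 1 place forward in the alphabet (wrapping around), then keep only the last 3 characters.
Applying both steps to "mnzhxhecyb": "noaiyifdzc", then "dzc".
(Check on "diagram": → "ejbhsbn" → "sbn" ✓)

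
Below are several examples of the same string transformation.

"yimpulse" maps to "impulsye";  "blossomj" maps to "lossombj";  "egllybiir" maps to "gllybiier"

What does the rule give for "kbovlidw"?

bovlidkw

The pattern: swap the first and last characters, then move the first character to the end.
Applying both steps to "kbovlidw": "wbovlidk", then "bovlidkw".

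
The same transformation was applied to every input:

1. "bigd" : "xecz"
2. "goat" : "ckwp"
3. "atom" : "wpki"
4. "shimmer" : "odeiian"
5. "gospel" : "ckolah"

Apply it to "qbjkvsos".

What's happening: shift every letter 4 places backward in the alphabet (wrapping around).
So "qbjkvsos" becomes "mxfgroko".

mxfgroko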